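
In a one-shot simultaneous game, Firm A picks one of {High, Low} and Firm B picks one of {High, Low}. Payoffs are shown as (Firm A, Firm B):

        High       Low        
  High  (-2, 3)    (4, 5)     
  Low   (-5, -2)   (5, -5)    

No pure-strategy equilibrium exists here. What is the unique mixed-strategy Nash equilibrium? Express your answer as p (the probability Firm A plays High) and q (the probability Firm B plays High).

p = 3/5, q = 1/4

In a mixed equilibrium Firm B is indifferent between High and Low; this condition fixes p.
  Firm B's expected payoff from High: p·3 + (1−p)·(-2) = 5p - 2
  Firm B's expected payoff from Low: p·5 + (1−p)·(-5) = 10p - 5
  5p - 2 = 10p - 5  ⇒  -5p = -3  ⇒  p = 3/5.
Set Firm A's expected payoff from High equal to that from Low:
  Firm A's payoff from High: q·(-2) + (1−q)·4 = -6q + 4
  Firm A's payoff from Low: q·(-5) + (1−q)·5 = -10q + 5
  -6q + 4 = -10q + 5  ⇒  4q = 1  ⇒  q = 1/4.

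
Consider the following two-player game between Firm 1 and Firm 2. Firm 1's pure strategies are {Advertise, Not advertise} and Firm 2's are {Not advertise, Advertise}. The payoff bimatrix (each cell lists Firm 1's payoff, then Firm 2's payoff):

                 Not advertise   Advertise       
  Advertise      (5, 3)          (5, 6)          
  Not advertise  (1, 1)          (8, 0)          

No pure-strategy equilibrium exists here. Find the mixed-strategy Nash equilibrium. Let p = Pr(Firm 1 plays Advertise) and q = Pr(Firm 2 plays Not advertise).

p = 1/4, q = 3/7

Firm 1's mix must leave Firm 2 indifferent between Not advertise and Advertise.
  Firm 2's payoff from Not advertise: p·3 + (1−p)·1 = 2p + 1
  Firm 2's payoff from Advertise: p·6 + (1−p)·0 = 6p
  2p + 1 = 6p  ⇒  -4p = -1  ⇒  p = 1/4.
In a mixed equilibrium Firm 1 is indifferent between Advertise and Not advertise; this condition fixes q.
  Firm 1's payoff to Advertise: q·5 + (1−q)·5 = 5
  Firm 1's payoff to Not advertise: q·1 + (1−q)·8 = -7q + 8
  5 = -7q + 8  ⇒  7q = 3  ⇒  q = 3/7.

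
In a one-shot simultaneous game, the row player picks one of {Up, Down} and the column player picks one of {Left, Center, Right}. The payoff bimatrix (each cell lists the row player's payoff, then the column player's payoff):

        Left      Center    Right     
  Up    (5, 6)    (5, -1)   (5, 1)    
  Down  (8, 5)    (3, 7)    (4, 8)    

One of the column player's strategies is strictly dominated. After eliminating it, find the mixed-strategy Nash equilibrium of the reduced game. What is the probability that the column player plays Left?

The column player's strategy Center is strictly dominated by Right: 1 > -1 and 8 > 7. Eliminate Center.
For the row player to be willing to mix, the row player must be indifferent between Up and Down, which pins down the column player's mix.
  the row player's payoff to Up: q·5 + (1−q)·5 = 5
  the row player's payoff to Down: q·8 + (1−q)·4 = 4q + 4
  5 = 4q + 4  ⇒  -4q = -1  ⇒  q = 1/4.

q = 1/4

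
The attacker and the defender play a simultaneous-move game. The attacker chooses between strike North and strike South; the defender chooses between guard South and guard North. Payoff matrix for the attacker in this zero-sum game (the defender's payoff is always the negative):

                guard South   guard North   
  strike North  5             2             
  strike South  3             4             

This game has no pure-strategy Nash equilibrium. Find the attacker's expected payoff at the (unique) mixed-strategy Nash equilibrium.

7/2

In a mixed equilibrium the attacker is indifferent between strike North and strike South; this condition fixes q.
  the attacker's expected payoff from strike North: q·5 + (1−q)·2 = 3q + 2
  the attacker's expected payoff from strike South: q·3 + (1−q)·4 = -q + 4
  3q + 2 = -q + 4  ⇒  4q = 2  ⇒  q = 1/2.
At equilibrium the attacker is indifferent across rows, so the attacker's payoff equals the payoff from strike North: (1/2)·5 + (1/2)·2 = 7/2.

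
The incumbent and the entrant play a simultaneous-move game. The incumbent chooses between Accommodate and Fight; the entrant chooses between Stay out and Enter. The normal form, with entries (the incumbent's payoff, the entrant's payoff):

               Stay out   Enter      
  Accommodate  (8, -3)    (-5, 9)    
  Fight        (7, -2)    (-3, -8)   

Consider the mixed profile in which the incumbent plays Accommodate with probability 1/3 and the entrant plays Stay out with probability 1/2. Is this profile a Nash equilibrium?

No

Given the entrant's mix q = 1/2, the incumbent's payoff from Accommodate is 3/2 but from Fight is 2. The incumbent strictly prefers Fight, so the incumbent would not mix.
So the proposed profile is not a Nash equilibrium.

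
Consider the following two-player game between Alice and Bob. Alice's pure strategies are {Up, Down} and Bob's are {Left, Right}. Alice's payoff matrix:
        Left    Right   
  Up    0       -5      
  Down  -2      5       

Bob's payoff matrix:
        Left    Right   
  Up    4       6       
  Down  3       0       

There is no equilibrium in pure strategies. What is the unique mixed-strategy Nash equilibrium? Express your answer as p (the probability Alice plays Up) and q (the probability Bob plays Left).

In a mixed equilibrium Bob is indifferent between Left and Right; this condition fixes p.
  Bob's expected payoff from Left: p·4 + (1−p)·3 = p + 3
  Bob's expected payoff from Right: p·6 + (1−p)·0 = 6p
  p + 3 = 6p  ⇒  -5p = -3  ⇒  p = 3/5.
Bob's mix must leave Alice indifferent between Up and Down.
  Alice's expected payoff from Up: q·0 + (1−q)·(-5) = 5q - 5
  Alice's expected payoff from Down: q·(-2) + (1−q)·5 = -7q + 5
  5q - 5 = -7q + 5  ⇒  12q = 10  ⇒  q = 5/6.

p = 3/5, q = 5/6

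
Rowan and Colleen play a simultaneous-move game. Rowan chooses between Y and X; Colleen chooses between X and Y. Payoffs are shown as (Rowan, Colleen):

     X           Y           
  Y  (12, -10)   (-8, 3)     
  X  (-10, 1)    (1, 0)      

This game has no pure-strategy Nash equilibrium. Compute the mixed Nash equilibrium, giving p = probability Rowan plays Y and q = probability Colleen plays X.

In a mixed equilibrium Colleen is indifferent between X and Y; this condition fixes p.
  Colleen's expected payoff from X: p·(-10) + (1−p)·1 = -11p + 1
  Colleen's expected payoff from Y: p·3 + (1−p)·0 = 3p
  -11p + 1 = 3p  ⇒  -14p = -1  ⇒  p = 1/14.
In a mixed equilibrium Rowan is indifferent between Y and X; this condition fixes q.
  Rowan's payoff to Y: q·12 + (1−q)·(-8) = 20q - 8
  Rowan's payoff to X: q·(-10) + (1−q)·1 = -11q + 1
  20q - 8 = -11q + 1  ⇒  31q = 9  ⇒  q = 9/31.

p = 1/14, q = 9/31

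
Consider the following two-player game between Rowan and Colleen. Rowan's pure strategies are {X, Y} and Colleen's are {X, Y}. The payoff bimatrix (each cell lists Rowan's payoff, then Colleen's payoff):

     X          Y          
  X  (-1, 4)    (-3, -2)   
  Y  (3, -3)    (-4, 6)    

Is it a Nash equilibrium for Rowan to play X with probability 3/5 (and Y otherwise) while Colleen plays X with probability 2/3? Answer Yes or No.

Given Colleen's mix q = 2/3, Rowan's payoff from X is -5/3 but from Y is 2/3. Rowan strictly prefers Y, so Rowan would not mix.
So the proposed profile is not a Nash equilibrium.

No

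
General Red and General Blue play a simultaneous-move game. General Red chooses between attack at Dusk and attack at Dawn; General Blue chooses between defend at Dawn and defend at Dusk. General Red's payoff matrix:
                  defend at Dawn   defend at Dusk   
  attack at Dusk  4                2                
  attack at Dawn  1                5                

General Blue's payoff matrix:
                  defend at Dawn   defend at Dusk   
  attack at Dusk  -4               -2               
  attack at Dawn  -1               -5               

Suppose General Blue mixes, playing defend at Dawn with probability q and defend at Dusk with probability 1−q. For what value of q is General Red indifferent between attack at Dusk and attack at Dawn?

q = 1/2

In a mixed equilibrium General Red is indifferent between attack at Dusk and attack at Dawn; this condition fixes q.
  General Red's expected payoff from attack at Dusk: q·4 + (1−q)·2 = 2q + 2
  General Red's expected payoff from attack at Dawn: q·1 + (1−q)·5 = -4q + 5
  2q + 2 = -4q + 5  ⇒  6q = 3  ⇒  q = 1/2.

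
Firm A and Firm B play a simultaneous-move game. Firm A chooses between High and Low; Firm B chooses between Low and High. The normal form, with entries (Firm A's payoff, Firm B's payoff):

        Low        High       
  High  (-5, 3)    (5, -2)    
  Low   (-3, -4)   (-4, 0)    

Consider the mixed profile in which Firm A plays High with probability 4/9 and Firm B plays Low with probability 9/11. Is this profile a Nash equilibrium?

Check Firm B's indifference given Firm A's mix p = 4/9:
  payoff from Low = -8/9; payoff from High = -8/9 — equal.
Check Firm A's indifference given Firm B's mix q = 9/11:
  payoff from High = -35/11; payoff from Low = -35/11 — equal.
Both players are indifferent, so neither can profitably deviate.

Yes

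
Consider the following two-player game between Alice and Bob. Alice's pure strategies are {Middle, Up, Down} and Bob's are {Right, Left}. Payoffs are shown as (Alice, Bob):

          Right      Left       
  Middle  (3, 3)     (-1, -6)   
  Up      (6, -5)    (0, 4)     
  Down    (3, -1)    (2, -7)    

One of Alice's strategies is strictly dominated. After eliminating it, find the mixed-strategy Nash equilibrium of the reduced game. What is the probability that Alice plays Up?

p = 2/5

Alice's strategy Middle is strictly dominated by Up: 6 > 3 and 0 > -1. Eliminate Middle.
For Bob to be willing to mix, Bob must be indifferent between Right and Left, which pins down Alice's mix.
  Bob's payoff from Right: p·(-5) + (1−p)·(-1) = -4p - 1
  Bob's payoff from Left: p·4 + (1−p)·(-7) = 11p - 7
  -4p - 1 = 11p - 7  ⇒  -15p = -6  ⇒  p = 2/5.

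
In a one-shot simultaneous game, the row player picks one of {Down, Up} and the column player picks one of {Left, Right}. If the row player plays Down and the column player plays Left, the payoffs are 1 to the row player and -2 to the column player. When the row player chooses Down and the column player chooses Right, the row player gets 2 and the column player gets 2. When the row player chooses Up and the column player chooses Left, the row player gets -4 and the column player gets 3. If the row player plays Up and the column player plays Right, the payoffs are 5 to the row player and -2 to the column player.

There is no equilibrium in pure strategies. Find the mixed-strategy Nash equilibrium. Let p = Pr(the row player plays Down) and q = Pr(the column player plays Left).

Set the column player's expected payoff from Left equal to that from Right:
  the column player's expected payoff from Left: p·(-2) + (1−p)·3 = -5p + 3
  the column player's expected payoff from Right: p·2 + (1−p)·(-2) = 4p - 2
  -5p + 3 = 4p - 2  ⇒  -9p = -5  ⇒  p = 5/9.
The column player's mix must leave the row player indifferent between Down and Up.
  the row player's expected payoff from Down: q·1 + (1−q)·2 = -q + 2
  the row player's expected payoff from Up: q·(-4) + (1−q)·5 = -9q + 5
  -q + 2 = -9q + 5  ⇒  8q = 3  ⇒  q = 3/8.

p = 5/9, q = 3/8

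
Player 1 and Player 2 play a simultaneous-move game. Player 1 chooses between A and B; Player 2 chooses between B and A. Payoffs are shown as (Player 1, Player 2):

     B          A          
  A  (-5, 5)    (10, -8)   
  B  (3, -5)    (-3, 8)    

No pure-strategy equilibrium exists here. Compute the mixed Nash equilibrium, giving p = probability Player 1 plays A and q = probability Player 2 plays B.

In a mixed equilibrium Player 2 is indifferent between B and A; this condition fixes p.
  Player 2's payoff to B: p·5 + (1−p)·(-5) = 10p - 5
  Player 2's payoff to A: p·(-8) + (1−p)·8 = -16p + 8
  10p - 5 = -16p + 8  ⇒  26p = 13  ⇒  p = 1/2.
Player 2's mix must leave Player 1 indifferent between A and B.
  Player 1's expected payoff from A: q·(-5) + (1−q)·10 = -15q + 10
  Player 1's expected payoff from B: q·3 + (1−q)·(-3) = 6q - 3
  -15q + 10 = 6q - 3  ⇒  -21q = -13  ⇒  q = 13/21.

p = 1/2, q = 13/21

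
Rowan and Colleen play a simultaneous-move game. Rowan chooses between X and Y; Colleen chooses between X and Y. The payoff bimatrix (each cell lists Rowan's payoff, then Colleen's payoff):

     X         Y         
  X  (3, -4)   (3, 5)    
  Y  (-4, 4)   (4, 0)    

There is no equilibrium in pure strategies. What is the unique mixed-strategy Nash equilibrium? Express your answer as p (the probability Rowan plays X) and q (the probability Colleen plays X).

In a mixed equilibrium Colleen is indifferent between X and Y; this condition fixes p.
  Colleen's payoff from X: p·(-4) + (1−p)·4 = -8p + 4
  Colleen's payoff from Y: p·5 + (1−p)·0 = 5p
  -8p + 4 = 5p  ⇒  -13p = -4  ⇒  p = 4/13.
Set Rowan's expected payoff from X equal to that from Y:
  Rowan's expected payoff from X: q·3 + (1−q)·3 = 3
  Rowan's expected payoff from Y: q·(-4) + (1−q)·4 = -8q + 4
  3 = -8q + 4  ⇒  8q = 1  ⇒  q = 1/8.

p = 4/13, q = 1/8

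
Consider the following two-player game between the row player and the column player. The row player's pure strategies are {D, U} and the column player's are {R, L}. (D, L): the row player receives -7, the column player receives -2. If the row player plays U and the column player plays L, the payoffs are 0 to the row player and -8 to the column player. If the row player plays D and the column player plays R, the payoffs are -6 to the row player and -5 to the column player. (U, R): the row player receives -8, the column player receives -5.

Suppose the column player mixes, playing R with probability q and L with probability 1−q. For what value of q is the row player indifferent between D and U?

The column player's mix must leave the row player indifferent between D and U.
  the row player's payoff from D: q·(-6) + (1−q)·(-7) = q - 7
  the row player's payoff from U: q·(-8) + (1−q)·0 = -8q
  q - 7 = -8q  ⇒  9q = 7  ⇒  q = 7/9.

q = 7/9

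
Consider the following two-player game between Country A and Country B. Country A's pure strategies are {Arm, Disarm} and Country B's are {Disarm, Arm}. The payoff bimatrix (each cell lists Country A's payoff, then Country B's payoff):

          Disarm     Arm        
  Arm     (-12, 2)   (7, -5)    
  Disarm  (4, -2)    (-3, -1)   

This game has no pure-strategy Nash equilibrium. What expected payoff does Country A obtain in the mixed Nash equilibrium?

Set Country A's expected payoff from Arm equal to that from Disarm:
  Country A's payoff from Arm: q·(-12) + (1−q)·7 = -19q + 7
  Country A's payoff from Disarm: q·4 + (1−q)·(-3) = 7q - 3
  -19q + 7 = 7q - 3  ⇒  -26q = -10  ⇒  q = 5/13.
At equilibrium Country A is indifferent across rows, so Country A's payoff equals the payoff from Arm: (5/13)·(-12) + (8/13)·7 = -4/13.

-4/13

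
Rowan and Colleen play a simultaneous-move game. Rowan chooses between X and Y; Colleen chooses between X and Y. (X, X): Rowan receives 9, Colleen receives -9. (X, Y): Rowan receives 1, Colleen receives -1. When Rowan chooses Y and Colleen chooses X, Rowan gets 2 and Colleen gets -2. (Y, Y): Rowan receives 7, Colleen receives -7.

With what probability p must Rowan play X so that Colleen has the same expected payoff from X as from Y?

p = 5/13

Set Colleen's expected payoff from X equal to that from Y:
  Colleen's payoff from X: p·(-9) + (1−p)·(-2) = -7p - 2
  Colleen's payoff from Y: p·(-1) + (1−p)·(-7) = 6p - 7
  -7p - 2 = 6p - 7  ⇒  -13p = -5  ⇒  p = 5/13.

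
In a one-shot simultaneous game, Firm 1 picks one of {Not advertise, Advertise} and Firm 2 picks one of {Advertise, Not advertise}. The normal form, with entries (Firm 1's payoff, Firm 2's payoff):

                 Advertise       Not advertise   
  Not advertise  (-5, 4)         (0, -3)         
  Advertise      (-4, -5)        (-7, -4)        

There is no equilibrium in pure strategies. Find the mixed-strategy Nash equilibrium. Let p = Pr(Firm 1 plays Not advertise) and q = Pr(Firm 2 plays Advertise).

p = 1/8, q = 7/8

Firm 2's indifference between Advertise and Not advertise determines Firm 1's mixing probability p:
  Firm 2's expected payoff from Advertise: p·4 + (1−p)·(-5) = 9p - 5
  Firm 2's expected payoff from Not advertise: p·(-3) + (1−p)·(-4) = p - 4
  9p - 5 = p - 4  ⇒  8p = 1  ⇒  p = 1/8.
Firm 2's mix must leave Firm 1 indifferent between Not advertise and Advertise.
  Firm 1's expected payoff from Not advertise: q·(-5) + (1−q)·0 = -5q
  Firm 1's expected payoff from Advertise: q·(-4) + (1−q)·(-7) = 3q - 7
  -5q = 3q - 7  ⇒  -8q = -7  ⇒  q = 7/8.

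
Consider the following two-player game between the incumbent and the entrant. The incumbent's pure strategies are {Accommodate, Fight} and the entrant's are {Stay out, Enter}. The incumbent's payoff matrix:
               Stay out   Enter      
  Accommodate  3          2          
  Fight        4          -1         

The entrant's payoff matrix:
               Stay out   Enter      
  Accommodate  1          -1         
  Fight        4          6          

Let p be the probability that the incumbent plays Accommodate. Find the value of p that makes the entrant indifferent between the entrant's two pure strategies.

In a mixed equilibrium the entrant is indifferent between Stay out and Enter; this condition fixes p.
  the entrant's payoff to Stay out: p·1 + (1−p)·4 = -3p + 4
  the entrant's payoff to Enter: p·(-1) + (1−p)·6 = -7p + 6
  -3p + 4 = -7p + 6  ⇒  4p = 2  ⇒  p = 1/2.

p = 1/2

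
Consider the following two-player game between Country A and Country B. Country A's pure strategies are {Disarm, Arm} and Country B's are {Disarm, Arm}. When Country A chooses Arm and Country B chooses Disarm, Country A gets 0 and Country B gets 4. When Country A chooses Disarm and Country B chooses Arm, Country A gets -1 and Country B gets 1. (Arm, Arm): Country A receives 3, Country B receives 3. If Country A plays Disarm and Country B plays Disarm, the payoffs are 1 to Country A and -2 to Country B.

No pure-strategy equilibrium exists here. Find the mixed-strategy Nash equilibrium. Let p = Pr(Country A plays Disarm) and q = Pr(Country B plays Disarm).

p = 1/4, q = 4/5

Country B's indifference between Disarm and Arm determines Country A's mixing probability p:
  Country B's payoff from Disarm: p·(-2) + (1−p)·4 = -6p + 4
  Country B's payoff from Arm: p·1 + (1−p)·3 = -2p + 3
  -6p + 4 = -2p + 3  ⇒  -4p = -1  ⇒  p = 1/4.
Set Country A's expected payoff from Disarm equal to that from Arm:
  Country A's expected payoff from Disarm: q·1 + (1−q)·(-1) = 2q - 1
  Country A's expected payoff from Arm: q·0 + (1−q)·3 = -3q + 3
  2q - 1 = -3q + 3  ⇒  5q = 4  ⇒  q = 4/5.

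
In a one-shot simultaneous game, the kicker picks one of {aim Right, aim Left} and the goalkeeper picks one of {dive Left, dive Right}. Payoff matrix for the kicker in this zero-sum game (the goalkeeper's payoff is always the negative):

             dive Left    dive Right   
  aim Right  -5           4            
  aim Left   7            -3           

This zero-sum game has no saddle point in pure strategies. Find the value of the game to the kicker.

v = 13/19

For the kicker to be willing to mix, the kicker must be indifferent between aim Right and aim Left, which pins down the goalkeeper's mix.
  the kicker's expected payoff from aim Right: q·(-5) + (1−q)·4 = -9q + 4
  the kicker's expected payoff from aim Left: q·7 + (1−q)·(-3) = 10q - 3
  -9q + 4 = 10q - 3  ⇒  -19q = -7  ⇒  q = 7/19.
The value is the kicker's expected payoff against this mix (using aim Right): (7/19)·(-5) + (12/19)·4 = 13/19.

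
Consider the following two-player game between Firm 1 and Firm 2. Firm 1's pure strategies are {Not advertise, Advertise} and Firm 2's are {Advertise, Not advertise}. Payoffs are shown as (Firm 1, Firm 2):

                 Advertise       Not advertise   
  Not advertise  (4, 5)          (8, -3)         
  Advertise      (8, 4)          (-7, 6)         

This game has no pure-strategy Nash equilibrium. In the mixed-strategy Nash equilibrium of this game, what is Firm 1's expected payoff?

92/19

For Firm 1 to be willing to mix, Firm 1 must be indifferent between Not advertise and Advertise, which pins down Firm 2's mix.
  Firm 1's payoff to Not advertise: q·4 + (1−q)·8 = -4q + 8
  Firm 1's payoff to Advertise: q·8 + (1−q)·(-7) = 15q - 7
  -4q + 8 = 15q - 7  ⇒  -19q = -15  ⇒  q = 15/19.
At equilibrium Firm 1 is indifferent across rows, so Firm 1's payoff equals the payoff from Not advertise: (15/19)·4 + (4/19)·8 = 92/19.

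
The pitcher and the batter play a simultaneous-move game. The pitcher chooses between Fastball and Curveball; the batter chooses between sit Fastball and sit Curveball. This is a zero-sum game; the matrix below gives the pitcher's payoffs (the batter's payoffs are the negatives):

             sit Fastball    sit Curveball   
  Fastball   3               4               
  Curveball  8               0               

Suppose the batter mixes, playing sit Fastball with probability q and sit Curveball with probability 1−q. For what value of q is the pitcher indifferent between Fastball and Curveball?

q = 4/9

The pitcher's indifference between Fastball and Curveball determines the batter's mixing probability q:
  the pitcher's payoff from Fastball: q·3 + (1−q)·4 = -q + 4
  the pitcher's payoff from Curveball: q·8 + (1−q)·0 = 8q
  -q + 4 = 8q  ⇒  -9q = -4  ⇒  q = 4/9.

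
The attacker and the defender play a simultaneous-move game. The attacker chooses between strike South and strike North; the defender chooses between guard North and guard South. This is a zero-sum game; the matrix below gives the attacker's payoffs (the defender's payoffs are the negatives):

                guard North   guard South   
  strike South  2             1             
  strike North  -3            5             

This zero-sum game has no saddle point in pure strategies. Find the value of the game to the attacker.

v = 13/9

The attacker's indifference between strike South and strike North determines the defender's mixing probability q:
  the attacker's expected payoff from strike South: q·2 + (1−q)·1 = q + 1
  the attacker's expected payoff from strike North: q·(-3) + (1−q)·5 = -8q + 5
  q + 1 = -8q + 5  ⇒  9q = 4  ⇒  q = 4/9.
The value is the attacker's expected payoff against this mix (using strike South): (4/9)·2 + (5/9)·1 = 13/9.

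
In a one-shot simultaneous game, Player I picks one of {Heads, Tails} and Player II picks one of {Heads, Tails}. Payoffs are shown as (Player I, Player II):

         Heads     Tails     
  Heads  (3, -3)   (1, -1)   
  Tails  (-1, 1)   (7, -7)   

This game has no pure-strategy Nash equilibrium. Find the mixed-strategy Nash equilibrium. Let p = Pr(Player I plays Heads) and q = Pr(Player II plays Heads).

p = 4/5, q = 3/5

Player I's mix must leave Player II indifferent between Heads and Tails.
  Player II's payoff to Heads: p·(-3) + (1−p)·1 = -4p + 1
  Player II's payoff to Tails: p·(-1) + (1−p)·(-7) = 6p - 7
  -4p + 1 = 6p - 7  ⇒  -10p = -8  ⇒  p = 4/5.
Player I's indifference between Heads and Tails determines Player II's mixing probability q:
  Player I's payoff to Heads: q·3 + (1−q)·1 = 2q + 1
  Player I's payoff to Tails: q·(-1) + (1−q)·7 = -8q + 7
  2q + 1 = -8q + 7  ⇒  10q = 6  ⇒  q = 3/5.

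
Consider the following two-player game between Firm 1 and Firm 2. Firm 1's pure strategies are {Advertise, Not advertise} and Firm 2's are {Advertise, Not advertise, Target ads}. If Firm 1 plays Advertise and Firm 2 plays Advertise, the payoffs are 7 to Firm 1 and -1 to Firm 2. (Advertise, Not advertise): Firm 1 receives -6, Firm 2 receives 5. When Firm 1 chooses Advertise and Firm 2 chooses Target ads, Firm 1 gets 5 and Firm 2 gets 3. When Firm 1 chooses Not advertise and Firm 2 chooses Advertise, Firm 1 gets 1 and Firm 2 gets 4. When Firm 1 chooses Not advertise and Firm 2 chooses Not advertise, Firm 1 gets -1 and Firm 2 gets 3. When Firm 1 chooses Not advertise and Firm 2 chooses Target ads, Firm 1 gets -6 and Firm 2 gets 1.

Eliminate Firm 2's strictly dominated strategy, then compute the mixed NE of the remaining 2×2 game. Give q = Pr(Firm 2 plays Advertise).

q = 5/11

Firm 2's strategy Target ads is strictly dominated by Not advertise: 5 > 3 and 3 > 1. Eliminate Target ads.
Firm 2's mix must leave Firm 1 indifferent between Advertise and Not advertise.
  Firm 1's expected payoff from Advertise: q·7 + (1−q)·(-6) = 13q - 6
  Firm 1's expected payoff from Not advertise: q·1 + (1−q)·(-1) = 2q - 1
  13q - 6 = 2q - 1  ⇒  11q = 5  ⇒  q = 5/11.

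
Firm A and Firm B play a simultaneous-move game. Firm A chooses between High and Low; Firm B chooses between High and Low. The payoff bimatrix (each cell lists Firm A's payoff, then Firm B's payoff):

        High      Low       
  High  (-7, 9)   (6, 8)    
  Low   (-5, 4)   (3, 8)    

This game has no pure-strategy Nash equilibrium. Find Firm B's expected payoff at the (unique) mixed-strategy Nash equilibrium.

8

In a mixed equilibrium Firm B is indifferent between High and Low; this condition fixes p.
  Firm B's payoff to High: p·9 + (1−p)·4 = 5p + 4
  Firm B's payoff to Low: p·8 + (1−p)·8 = 8
  5p + 4 = 8  ⇒  5p = 4  ⇒  p = 4/5.
At equilibrium Firm B is indifferent across columns, so Firm B's payoff equals the payoff from High: (4/5)·9 + (1/5)·4 = 8.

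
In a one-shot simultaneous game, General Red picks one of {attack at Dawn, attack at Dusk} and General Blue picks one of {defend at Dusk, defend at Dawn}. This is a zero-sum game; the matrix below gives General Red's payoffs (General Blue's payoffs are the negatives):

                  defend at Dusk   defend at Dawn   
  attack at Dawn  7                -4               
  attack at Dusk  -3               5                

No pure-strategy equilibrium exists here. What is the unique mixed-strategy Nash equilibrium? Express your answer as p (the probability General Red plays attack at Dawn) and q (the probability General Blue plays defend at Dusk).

In a mixed equilibrium General Blue is indifferent between defend at Dusk and defend at Dawn; this condition fixes p.
  General Blue's payoff from defend at Dusk: p·(-7) + (1−p)·3 = -10p + 3
  General Blue's payoff from defend at Dawn: p·4 + (1−p)·(-5) = 9p - 5
  -10p + 3 = 9p - 5  ⇒  -19p = -8  ⇒  p = 8/19.
General Blue's mix must leave General Red indifferent between attack at Dawn and attack at Dusk.
  General Red's payoff from attack at Dawn: q·7 + (1−q)·(-4) = 11q - 4
  General Red's payoff from attack at Dusk: q·(-3) + (1−q)·5 = -8q + 5
  11q - 4 = -8q + 5  ⇒  19q = 9  ⇒  q = 9/19.

p = 8/19, q = 9/19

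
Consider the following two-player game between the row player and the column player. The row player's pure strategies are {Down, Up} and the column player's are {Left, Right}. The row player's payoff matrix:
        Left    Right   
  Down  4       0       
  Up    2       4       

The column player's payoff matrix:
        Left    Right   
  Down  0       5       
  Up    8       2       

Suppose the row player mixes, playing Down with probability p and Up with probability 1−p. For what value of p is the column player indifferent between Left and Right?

p = 6/11

The row player's mix must leave the column player indifferent between Left and Right.
  the column player's payoff from Left: p·0 + (1−p)·8 = -8p + 8
  the column player's payoff from Right: p·5 + (1−p)·2 = 3p + 2
  -8p + 8 = 3p + 2  ⇒  -11p = -6  ⇒  p = 6/11.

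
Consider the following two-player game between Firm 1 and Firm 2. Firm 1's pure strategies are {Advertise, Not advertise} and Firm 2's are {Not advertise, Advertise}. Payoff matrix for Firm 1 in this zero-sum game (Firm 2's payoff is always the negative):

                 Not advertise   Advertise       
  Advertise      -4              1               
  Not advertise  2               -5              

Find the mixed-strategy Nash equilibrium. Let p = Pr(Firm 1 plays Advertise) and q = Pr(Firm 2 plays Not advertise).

For Firm 2 to be willing to mix, Firm 2 must be indifferent between Not advertise and Advertise, which pins down Firm 1's mix.
  Firm 2's payoff to Not advertise: p·4 + (1−p)·(-2) = 6p - 2
  Firm 2's payoff to Advertise: p·(-1) + (1−p)·5 = -6p + 5
  6p - 2 = -6p + 5  ⇒  12p = 7  ⇒  p = 7/12.
Firm 1's indifference between Advertise and Not advertise determines Firm 2's mixing probability q:
  Firm 1's payoff to Advertise: q·(-4) + (1−q)·1 = -5q + 1
  Firm 1's payoff to Not advertise: q·2 + (1−q)·(-5) = 7q - 5
  -5q + 1 = 7q - 5  ⇒  -12q = -6  ⇒  q = 1/2.

p = 7/12, q = 1/2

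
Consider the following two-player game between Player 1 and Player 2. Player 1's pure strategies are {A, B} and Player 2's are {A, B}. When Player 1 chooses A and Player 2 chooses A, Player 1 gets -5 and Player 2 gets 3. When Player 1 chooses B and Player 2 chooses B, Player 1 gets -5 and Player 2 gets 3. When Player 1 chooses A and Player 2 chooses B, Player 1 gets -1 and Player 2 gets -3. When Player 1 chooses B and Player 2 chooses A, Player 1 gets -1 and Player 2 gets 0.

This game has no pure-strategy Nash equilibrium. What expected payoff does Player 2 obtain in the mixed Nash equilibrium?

1

Player 1's mix must leave Player 2 indifferent between A and B.
  Player 2's payoff from A: p·3 + (1−p)·0 = 3p
  Player 2's payoff from B: p·(-3) + (1−p)·3 = -6p + 3
  3p = -6p + 3  ⇒  9p = 3  ⇒  p = 1/3.
At equilibrium Player 2 is indifferent across columns, so Player 2's payoff equals the payoff from A: (1/3)·3 + (2/3)·0 = 1.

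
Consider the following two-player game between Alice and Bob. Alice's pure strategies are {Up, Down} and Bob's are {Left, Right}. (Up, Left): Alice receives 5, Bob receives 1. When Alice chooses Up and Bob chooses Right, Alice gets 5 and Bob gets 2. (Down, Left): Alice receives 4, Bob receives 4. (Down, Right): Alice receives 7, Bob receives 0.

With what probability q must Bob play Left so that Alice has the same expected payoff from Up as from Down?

Bob's mix must leave Alice indifferent between Up and Down.
  Alice's payoff to Up: q·5 + (1−q)·5 = 5
  Alice's payoff to Down: q·4 + (1−q)·7 = -3q + 7
  5 = -3q + 7  ⇒  3q = 2  ⇒  q = 2/3.

q = 2/3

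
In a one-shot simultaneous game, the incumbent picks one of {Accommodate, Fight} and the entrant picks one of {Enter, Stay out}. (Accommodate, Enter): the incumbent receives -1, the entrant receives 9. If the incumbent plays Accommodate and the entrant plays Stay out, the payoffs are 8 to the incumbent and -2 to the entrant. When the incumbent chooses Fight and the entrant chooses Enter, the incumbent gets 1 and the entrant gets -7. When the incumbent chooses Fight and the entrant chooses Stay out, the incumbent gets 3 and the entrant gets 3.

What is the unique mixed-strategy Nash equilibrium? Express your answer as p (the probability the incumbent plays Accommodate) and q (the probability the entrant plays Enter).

For the entrant to be willing to mix, the entrant must be indifferent between Enter and Stay out, which pins down the incumbent's mix.
  the entrant's payoff to Enter: p·9 + (1−p)·(-7) = 16p - 7
  the entrant's payoff to Stay out: p·(-2) + (1−p)·3 = -5p + 3
  16p - 7 = -5p + 3  ⇒  21p = 10  ⇒  p = 10/21.
The entrant's mix must leave the incumbent indifferent between Accommodate and Fight.
  the incumbent's payoff from Accommodate: q·(-1) + (1−q)·8 = -9q + 8
  the incumbent's payoff from Fight: q·1 + (1−q)·3 = -2q + 3
  -9q + 8 = -2q + 3  ⇒  -7q = -5  ⇒  q = 5/7.

p = 10/21, q = 5/7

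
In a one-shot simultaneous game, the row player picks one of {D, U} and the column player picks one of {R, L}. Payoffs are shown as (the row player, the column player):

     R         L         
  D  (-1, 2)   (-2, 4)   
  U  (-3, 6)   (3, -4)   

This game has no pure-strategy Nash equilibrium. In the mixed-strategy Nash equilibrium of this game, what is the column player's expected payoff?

In a mixed equilibrium the column player is indifferent between R and L; this condition fixes p.
  the column player's payoff to R: p·2 + (1−p)·6 = -4p + 6
  the column player's payoff to L: p·4 + (1−p)·(-4) = 8p - 4
  -4p + 6 = 8p - 4  ⇒  -12p = -10  ⇒  p = 5/6.
At equilibrium the column player is indifferent across columns, so the column player's payoff equals the payoff from R: (5/6)·2 + (1/6)·6 = 8/3.

8/3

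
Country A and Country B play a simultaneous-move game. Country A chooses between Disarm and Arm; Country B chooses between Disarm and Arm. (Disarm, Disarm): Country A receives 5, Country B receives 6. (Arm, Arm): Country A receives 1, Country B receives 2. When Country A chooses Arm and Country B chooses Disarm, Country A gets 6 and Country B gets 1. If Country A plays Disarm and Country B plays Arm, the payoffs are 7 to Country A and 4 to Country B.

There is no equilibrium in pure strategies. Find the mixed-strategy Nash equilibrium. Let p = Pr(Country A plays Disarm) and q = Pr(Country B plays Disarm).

p = 1/3, q = 6/7

In a mixed equilibrium Country B is indifferent between Disarm and Arm; this condition fixes p.
  Country B's payoff from Disarm: p·6 + (1−p)·1 = 5p + 1
  Country B's payoff from Arm: p·4 + (1−p)·2 = 2p + 2
  5p + 1 = 2p + 2  ⇒  3p = 1  ⇒  p = 1/3.
Country B's mix must leave Country A indifferent between Disarm and Arm.
  Country A's payoff to Disarm: q·5 + (1−q)·7 = -2q + 7
  Country A's payoff to Arm: q·6 + (1−q)·1 = 5q + 1
  -2q + 7 = 5q + 1  ⇒  -7q = -6  ⇒  q = 6/7.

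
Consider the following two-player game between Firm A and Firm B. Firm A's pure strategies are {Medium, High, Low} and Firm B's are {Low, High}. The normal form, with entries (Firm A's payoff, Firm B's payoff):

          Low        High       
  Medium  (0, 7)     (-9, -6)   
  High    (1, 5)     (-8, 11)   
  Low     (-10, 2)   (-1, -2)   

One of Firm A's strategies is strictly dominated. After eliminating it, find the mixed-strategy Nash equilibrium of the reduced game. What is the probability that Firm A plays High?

p = 2/5

Firm A's strategy Medium is strictly dominated by High: 1 > 0 and -8 > -9. Eliminate Medium.
Set Firm B's expected payoff from Low equal to that from High:
  Firm B's payoff from Low: p·5 + (1−p)·2 = 3p + 2
  Firm B's payoff from High: p·11 + (1−p)·(-2) = 13p - 2
  3p + 2 = 13p - 2  ⇒  -10p = -4  ⇒  p = 2/5.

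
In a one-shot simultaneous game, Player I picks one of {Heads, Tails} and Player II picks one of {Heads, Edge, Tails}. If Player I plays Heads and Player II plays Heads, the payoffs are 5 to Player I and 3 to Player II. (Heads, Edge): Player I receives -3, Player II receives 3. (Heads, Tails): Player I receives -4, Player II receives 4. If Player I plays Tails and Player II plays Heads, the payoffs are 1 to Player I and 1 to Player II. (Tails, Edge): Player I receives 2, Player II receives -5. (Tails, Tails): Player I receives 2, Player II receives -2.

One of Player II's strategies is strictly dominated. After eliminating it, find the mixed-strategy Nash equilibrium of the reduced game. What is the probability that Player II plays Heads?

q = 3/5

Player II's strategy Edge is strictly dominated by Tails: 4 > 3 and -2 > -5. Eliminate Edge.
In a mixed equilibrium Player I is indifferent between Heads and Tails; this condition fixes q.
  Player I's payoff to Heads: q·5 + (1−q)·(-4) = 9q - 4
  Player I's payoff to Tails: q·1 + (1−q)·2 = -q + 2
  9q - 4 = -q + 2  ⇒  10q = 6  ⇒  q = 3/5.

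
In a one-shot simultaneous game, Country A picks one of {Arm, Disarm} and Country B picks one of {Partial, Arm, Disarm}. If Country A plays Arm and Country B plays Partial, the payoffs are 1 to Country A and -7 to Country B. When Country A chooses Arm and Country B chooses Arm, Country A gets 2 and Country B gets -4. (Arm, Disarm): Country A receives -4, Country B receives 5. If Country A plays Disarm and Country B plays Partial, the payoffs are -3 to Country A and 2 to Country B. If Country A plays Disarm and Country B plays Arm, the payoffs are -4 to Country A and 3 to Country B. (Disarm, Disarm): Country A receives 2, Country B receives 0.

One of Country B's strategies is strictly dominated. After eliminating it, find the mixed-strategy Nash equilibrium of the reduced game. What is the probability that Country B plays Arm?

q = 1/2

Country B's strategy Partial is strictly dominated by Arm: -4 > -7 and 3 > 2. Eliminate Partial.
For Country A to be willing to mix, Country A must be indifferent between Arm and Disarm, which pins down Country B's mix.
  Country A's payoff to Arm: q·2 + (1−q)·(-4) = 6q - 4
  Country A's payoff to Disarm: q·(-4) + (1−q)·2 = -6q + 2
  6q - 4 = -6q + 2  ⇒  12q = 6  ⇒  q = 1/2.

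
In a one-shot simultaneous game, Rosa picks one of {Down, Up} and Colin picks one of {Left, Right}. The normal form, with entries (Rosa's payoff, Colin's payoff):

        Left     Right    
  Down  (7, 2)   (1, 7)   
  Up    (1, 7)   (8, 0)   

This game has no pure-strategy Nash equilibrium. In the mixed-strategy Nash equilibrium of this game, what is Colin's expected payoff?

49/12

In a mixed equilibrium Colin is indifferent between Left and Right; this condition fixes p.
  Colin's payoff from Left: p·2 + (1−p)·7 = -5p + 7
  Colin's payoff from Right: p·7 + (1−p)·0 = 7p
  -5p + 7 = 7p  ⇒  -12p = -7  ⇒  p = 7/12.
At equilibrium Colin is indifferent across columns, so Colin's payoff equals the payoff from Left: (7/12)·2 + (5/12)·7 = 49/12.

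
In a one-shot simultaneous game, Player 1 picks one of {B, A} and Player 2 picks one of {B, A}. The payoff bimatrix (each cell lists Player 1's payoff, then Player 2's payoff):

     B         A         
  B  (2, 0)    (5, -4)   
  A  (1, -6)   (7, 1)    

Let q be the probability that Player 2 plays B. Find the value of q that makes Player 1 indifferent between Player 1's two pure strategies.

For Player 1 to be willing to mix, Player 1 must be indifferent between B and A, which pins down Player 2's mix.
  Player 1's expected payoff from B: q·2 + (1−q)·5 = -3q + 5
  Player 1's expected payoff from A: q·1 + (1−q)·7 = -6q + 7
  -3q + 5 = -6q + 7  ⇒  3q = 2  ⇒  q = 2/3.

q = 2/3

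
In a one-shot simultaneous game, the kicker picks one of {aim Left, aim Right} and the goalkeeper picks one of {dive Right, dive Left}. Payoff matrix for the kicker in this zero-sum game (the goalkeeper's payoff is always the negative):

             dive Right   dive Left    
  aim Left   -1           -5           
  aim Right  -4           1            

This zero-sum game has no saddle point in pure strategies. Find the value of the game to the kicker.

v = -7/3

In a mixed equilibrium the kicker is indifferent between aim Left and aim Right; this condition fixes q.
  the kicker's expected payoff from aim Left: q·(-1) + (1−q)·(-5) = 4q - 5
  the kicker's expected payoff from aim Right: q·(-4) + (1−q)·1 = -5q + 1
  4q - 5 = -5q + 1  ⇒  9q = 6  ⇒  q = 2/3.
The value is the kicker's expected payoff against this mix (using aim Left): (2/3)·(-1) + (1/3)·(-5) = -7/3.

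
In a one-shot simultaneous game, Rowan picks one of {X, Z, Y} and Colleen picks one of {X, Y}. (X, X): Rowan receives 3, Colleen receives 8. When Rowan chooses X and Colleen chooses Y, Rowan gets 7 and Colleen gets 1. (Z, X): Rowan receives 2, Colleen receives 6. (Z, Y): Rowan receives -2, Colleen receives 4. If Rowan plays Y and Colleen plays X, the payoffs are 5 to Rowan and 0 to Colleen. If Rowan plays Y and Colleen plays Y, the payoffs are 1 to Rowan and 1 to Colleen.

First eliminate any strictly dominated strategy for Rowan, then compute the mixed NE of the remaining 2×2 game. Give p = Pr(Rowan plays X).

Rowan's strategy Z is strictly dominated by Y: 5 > 2 and 1 > -2. Eliminate Z.
Colleen's indifference between X and Y determines Rowan's mixing probability p:
  Colleen's payoff from X: p·8 + (1−p)·0 = 8p
  Colleen's payoff from Y: p·1 + (1−p)·1 = 1
  8p = 1  ⇒  8p = 1  ⇒  p = 1/8.

p = 1/8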